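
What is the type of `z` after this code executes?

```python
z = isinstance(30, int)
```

isinstance() returns bool

bool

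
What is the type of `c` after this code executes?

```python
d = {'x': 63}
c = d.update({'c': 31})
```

dict.update() returns None

NoneType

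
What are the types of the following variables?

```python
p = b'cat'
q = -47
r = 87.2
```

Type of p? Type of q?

p is bytes; q is int

bytes, int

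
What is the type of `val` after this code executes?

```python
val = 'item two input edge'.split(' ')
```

str.split() returns list

list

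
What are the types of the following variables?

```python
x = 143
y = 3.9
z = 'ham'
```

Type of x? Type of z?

x is int; z is str

int, str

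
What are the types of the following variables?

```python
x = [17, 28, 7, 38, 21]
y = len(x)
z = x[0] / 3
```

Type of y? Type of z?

len() returns int; int / int returns float

int, float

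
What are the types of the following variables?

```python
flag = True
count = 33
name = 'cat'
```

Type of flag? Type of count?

flag is bool; count is int

bool, int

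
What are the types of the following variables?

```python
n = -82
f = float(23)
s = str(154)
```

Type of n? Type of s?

n is int; s is str

int, str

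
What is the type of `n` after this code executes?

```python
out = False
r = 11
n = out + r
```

bool + int returns int (False is 0, so 0 + 11 = 11)

int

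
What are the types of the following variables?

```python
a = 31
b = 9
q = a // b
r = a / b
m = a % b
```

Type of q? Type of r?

int // int returns int; int / int returns float

int, float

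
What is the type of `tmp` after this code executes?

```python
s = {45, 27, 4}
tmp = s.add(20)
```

set.add() returns None (mutates in place)

NoneType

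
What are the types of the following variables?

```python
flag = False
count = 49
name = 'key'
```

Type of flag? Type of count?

flag is bool; count is int

bool, int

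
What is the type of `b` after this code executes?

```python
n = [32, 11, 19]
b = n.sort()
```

list.sort() returns None (sorts in place)

NoneType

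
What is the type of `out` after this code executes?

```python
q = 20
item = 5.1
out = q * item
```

int * float returns float (20 * 5.1 = 102.0)

float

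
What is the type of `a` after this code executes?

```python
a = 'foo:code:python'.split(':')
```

str.split() returns list

list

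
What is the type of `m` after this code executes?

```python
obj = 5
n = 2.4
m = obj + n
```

int + float returns float (5 + 2.4 = 7.4)

float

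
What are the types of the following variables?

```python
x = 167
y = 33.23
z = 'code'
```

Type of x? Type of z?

x is int; z is str

int, str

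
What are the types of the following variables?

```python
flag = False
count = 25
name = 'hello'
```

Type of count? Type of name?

count is int; name is str

int, str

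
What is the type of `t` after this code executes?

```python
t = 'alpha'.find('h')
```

str.find() returns int (index, or -1)

int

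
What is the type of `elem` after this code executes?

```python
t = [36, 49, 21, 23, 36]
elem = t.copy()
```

list.copy() returns list

list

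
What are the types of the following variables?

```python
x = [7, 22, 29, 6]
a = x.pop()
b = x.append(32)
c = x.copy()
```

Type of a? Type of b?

list.pop() returns the element (int); list.append() returns None

int, NoneType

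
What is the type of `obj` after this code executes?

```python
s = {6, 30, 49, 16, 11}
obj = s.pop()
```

Popping from a set of ints returns int

int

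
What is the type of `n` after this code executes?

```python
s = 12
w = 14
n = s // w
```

int // int returns int (12 // 14 = 0)

int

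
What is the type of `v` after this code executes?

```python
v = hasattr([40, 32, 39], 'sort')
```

hasattr() returns bool

bool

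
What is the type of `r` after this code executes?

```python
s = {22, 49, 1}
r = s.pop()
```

Popping from a set of ints returns int

int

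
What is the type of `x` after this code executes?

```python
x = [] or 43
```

'or' returns first truthy value (43, which is int)

int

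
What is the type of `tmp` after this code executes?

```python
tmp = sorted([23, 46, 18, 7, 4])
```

sorted() always returns list

list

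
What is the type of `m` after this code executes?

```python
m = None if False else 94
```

Ternary: condition is False, else branch (94) taken → int

int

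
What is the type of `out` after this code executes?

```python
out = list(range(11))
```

list(range(...)) returns list

list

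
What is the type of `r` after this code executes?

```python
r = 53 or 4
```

'or' returns the first truthy value (53, which is int)

int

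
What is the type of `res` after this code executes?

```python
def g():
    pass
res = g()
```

A function with no return statement returns None

NoneType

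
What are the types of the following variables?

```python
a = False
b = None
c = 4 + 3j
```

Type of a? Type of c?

a is bool; c is complex

bool, complex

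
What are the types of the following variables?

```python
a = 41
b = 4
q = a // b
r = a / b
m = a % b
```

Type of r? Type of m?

int / int returns float; int % int returns int

float, int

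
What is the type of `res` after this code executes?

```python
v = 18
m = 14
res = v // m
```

int // int returns int (18 // 14 = 1)

int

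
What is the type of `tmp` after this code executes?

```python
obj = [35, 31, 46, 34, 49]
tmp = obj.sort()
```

list.sort() returns None (sorts in place)

NoneType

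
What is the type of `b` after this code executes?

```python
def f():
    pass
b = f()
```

A function with no return statement returns None

NoneType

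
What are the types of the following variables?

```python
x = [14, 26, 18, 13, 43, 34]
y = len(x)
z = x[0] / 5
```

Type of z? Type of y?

int / int returns float; len() returns int

float, int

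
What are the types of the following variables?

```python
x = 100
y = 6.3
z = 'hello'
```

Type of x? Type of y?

x is int; y is float

int, float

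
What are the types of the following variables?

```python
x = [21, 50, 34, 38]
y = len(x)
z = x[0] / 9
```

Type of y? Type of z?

len() returns int; int / int returns float

int, float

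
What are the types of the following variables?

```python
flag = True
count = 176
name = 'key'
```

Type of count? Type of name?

count is int; name is str

int, str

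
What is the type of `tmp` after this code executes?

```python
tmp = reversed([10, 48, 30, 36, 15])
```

reversed() on a list returns a list_reverseiterator

list_reverseiterator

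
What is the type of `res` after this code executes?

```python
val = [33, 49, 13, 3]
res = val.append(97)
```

list.append() returns None (mutates in place)

NoneType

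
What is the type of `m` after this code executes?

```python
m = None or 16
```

'or' with None returns the other value (16, int)

int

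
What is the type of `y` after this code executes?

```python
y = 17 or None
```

'or' returns first truthy value (17, int)

int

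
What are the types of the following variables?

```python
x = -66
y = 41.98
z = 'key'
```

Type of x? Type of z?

x is int; z is str

int, str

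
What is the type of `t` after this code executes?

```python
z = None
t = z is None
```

'is' comparison returns bool

bool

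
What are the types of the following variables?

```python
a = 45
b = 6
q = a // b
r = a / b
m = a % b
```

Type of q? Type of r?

int // int returns int; int / int returns float

int, float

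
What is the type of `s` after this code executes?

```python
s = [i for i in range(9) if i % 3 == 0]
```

A list comprehension [...] produces a list

list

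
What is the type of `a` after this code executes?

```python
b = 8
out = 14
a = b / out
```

int / int always returns float in Python 3 (8 / 14 = 0.571429)

float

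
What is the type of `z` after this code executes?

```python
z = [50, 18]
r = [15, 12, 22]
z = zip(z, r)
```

zip() returns a zip iterator object

zip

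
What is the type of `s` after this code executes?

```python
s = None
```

None has type NoneType

NoneType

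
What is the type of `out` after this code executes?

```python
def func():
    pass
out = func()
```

A function with no return statement returns None

NoneType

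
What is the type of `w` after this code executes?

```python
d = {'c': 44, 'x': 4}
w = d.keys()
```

.keys() returns a dict_keys view object

dict_keys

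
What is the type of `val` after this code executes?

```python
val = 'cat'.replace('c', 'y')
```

str.replace() returns str

str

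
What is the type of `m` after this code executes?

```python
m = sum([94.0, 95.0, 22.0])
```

sum() of floats returns float

float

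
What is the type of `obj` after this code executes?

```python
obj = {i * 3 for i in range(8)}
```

A set comprehension {expr for x in iterable} produces a set

set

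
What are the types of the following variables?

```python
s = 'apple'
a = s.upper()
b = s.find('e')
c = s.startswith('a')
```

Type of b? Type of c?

str.find() returns int; str.startswith() returns bool

int, bool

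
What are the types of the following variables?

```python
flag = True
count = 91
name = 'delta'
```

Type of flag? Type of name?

flag is bool; name is str

bool, str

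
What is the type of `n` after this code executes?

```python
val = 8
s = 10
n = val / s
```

int / int always returns float in Python 3 (8 / 10 = 0.8)

float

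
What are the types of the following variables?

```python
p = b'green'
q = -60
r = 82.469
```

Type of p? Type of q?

p is bytes; q is int

bytes, int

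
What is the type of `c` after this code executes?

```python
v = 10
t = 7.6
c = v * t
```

int * float returns float (10 * 7.6 = 76.0)

float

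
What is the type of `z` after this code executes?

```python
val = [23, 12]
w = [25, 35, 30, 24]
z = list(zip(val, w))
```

list(zip(...)) returns a list of tuples

list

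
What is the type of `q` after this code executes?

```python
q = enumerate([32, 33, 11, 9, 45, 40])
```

enumerate() returns an enumerate iterator object

enumerate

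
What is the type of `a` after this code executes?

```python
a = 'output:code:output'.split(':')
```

str.split() returns list

list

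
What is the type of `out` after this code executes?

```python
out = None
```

None has type NoneType

NoneType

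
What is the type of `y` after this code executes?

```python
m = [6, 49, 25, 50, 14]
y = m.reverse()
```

list.reverse() returns None

NoneType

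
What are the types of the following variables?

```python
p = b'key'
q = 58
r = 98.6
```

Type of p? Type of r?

p is bytes; r is float

bytes, float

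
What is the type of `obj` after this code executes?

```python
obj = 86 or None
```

'or' returns first truthy value (86, int)

int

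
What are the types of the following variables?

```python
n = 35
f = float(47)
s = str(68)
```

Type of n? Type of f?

n is int; f is float

int, float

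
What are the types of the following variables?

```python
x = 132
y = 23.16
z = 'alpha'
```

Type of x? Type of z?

x is int; z is str

int, str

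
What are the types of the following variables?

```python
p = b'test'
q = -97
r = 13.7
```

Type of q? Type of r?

q is int; r is float

int, float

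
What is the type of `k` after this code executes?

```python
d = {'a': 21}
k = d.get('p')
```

dict.get() returns None when key 'p' is not found and no default given

NoneType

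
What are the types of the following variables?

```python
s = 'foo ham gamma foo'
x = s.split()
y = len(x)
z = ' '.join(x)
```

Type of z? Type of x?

str.join() returns str; str.split() returns list

str, list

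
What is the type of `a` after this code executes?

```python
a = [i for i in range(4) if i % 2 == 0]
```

A list comprehension [...] produces a list

list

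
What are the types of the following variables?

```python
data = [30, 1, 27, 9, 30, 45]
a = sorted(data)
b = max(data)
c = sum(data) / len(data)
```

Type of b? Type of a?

max of ints returns int; sorted() returns list

int, list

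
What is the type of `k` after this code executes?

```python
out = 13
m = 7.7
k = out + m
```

int + float returns float (13 + 7.7 = 20.7)

float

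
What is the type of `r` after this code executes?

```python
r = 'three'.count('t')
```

str.count() returns int

int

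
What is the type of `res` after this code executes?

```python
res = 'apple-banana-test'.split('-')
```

str.split() returns list

list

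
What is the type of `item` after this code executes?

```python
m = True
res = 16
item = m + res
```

bool + int returns int (True is 1, so 1 + 16 = 17)

int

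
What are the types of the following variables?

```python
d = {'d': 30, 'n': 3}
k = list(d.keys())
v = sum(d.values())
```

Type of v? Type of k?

sum of int values returns int; list(...) returns list

int, list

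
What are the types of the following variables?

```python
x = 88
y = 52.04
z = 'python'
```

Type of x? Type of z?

x is int; z is str

int, str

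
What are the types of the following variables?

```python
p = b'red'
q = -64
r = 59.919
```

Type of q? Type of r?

q is int; r is float

int, float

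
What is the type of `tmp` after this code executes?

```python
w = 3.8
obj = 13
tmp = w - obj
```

float - int returns float (3.8 - 13 = -9.2)

float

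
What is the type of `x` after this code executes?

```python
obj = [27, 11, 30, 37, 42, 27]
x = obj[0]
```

Indexing a list of ints returns int (obj[0] = 27)

int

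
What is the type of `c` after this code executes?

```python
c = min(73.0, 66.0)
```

min() of floats returns float

float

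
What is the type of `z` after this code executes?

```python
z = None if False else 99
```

Ternary: condition is False, else branch (99) taken → int

int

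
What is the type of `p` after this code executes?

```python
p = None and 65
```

'and' returns first falsy value (None)

NoneType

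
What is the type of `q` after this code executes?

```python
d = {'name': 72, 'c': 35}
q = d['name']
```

Accessing dict[str, int] with key 'name' returns int value 72

int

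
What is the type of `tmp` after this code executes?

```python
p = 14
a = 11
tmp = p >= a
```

Comparison operators return bool

bool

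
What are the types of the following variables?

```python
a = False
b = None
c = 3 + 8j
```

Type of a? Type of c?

a is bool; c is complex

bool, complex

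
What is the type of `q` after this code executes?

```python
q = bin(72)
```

bin() returns str representation

str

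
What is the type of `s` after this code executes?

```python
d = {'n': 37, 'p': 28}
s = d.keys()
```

.keys() returns a dict_keys view object

dict_keys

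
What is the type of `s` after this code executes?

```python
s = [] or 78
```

'or' returns first truthy value (78, which is int)

int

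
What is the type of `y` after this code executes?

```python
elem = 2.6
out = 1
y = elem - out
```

float - int returns float (2.6 - 1 = 1.6)

float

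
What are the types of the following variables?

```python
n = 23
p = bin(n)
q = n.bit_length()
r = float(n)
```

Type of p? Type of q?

bin() returns str; int.bit_length() returns int

str, int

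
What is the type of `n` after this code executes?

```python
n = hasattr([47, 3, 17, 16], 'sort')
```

hasattr() returns bool

bool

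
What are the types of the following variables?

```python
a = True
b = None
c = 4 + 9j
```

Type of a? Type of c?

a is bool; c is complex

bool, complex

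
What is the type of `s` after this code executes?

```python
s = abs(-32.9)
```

abs() of float returns float

float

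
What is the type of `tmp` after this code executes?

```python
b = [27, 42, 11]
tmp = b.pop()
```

list.pop() returns the popped element (int here)

int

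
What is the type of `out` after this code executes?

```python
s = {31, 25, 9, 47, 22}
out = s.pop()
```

Popping from a set of ints returns int

int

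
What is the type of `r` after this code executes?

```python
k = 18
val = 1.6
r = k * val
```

int * float returns float (18 * 1.6 = 28.8)

float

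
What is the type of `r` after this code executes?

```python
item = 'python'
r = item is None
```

'is' comparison returns bool

bool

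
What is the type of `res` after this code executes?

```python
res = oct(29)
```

oct() returns str representation

str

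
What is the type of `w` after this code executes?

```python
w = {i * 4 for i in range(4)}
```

A set comprehension {expr for x in iterable} produces a set

set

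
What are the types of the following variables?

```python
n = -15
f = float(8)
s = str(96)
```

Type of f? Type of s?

f is float; s is str

float, str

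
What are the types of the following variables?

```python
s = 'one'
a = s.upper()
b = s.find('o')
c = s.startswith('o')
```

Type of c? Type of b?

str.startswith() returns bool; str.find() returns int

bool, int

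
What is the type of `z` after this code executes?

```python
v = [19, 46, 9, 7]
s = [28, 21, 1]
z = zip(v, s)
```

zip() returns a zip iterator object

zip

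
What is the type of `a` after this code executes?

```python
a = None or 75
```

'or' with None returns the other value (75, int)

int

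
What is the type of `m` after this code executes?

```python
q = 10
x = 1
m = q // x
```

int // int returns int (10 // 1 = 10)

int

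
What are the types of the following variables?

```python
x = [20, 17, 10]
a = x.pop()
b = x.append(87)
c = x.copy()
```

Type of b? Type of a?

list.append() returns None; list.pop() returns the element (int)

NoneType, int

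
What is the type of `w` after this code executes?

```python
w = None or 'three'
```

'or' with None returns the other value ('three', str)

str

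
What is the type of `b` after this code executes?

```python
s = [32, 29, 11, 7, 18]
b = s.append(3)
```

list.append() returns None (mutates in place)

NoneType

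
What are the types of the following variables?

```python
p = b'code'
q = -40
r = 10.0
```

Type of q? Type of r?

q is int; r is float

int, float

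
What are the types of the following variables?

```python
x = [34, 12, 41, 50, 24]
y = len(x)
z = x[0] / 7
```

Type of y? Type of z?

len() returns int; int / int returns float

int, float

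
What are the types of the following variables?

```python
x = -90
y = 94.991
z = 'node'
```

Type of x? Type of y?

x is int; y is float

int, float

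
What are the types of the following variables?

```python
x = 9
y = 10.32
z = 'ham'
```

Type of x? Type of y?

x is int; y is float

int, float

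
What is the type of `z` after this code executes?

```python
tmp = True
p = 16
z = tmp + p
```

bool + int returns int (True is 1, so 1 + 16 = 17)

int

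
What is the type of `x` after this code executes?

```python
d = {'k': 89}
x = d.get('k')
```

dict.get() returns the value (int) when key is found

int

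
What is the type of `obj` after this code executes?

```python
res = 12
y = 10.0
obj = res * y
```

int * float returns float (12 * 10.0 = 120.0)

float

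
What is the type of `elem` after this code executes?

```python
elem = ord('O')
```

ord() returns int (Unicode code point)

int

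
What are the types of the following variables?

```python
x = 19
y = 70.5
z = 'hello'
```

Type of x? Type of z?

x is int; z is str

int, str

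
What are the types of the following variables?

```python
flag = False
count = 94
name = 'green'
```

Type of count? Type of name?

count is int; name is str

int, str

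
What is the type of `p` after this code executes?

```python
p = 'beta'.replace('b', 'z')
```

str.replace() returns str

str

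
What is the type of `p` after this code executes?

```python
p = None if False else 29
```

Ternary: condition is False, else branch (29) taken → int

int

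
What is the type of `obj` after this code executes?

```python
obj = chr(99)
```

chr() returns str (single character)

str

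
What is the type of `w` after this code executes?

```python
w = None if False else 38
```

Ternary: condition is False, else branch (38) taken → int

int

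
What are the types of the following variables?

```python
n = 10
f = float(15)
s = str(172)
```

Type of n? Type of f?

n is int; f is float

int, float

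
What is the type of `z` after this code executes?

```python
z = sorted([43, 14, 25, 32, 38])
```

sorted() always returns list

list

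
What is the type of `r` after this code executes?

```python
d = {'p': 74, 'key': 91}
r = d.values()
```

.values() returns a dict_values view object

dict_values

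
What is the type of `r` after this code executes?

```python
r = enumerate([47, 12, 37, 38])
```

enumerate() returns an enumerate iterator object

enumerate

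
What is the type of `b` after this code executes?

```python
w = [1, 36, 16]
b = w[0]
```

Indexing a list of ints returns int (w[0] = 1)

int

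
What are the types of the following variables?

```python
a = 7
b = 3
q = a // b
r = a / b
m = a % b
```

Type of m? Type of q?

int % int returns int; int // int returns int

int, int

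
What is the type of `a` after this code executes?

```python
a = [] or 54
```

'or' returns first truthy value (54, which is int)

int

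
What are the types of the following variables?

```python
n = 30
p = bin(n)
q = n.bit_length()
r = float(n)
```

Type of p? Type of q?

bin() returns str; int.bit_length() returns int

str, int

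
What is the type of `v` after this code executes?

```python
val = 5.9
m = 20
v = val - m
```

float - int returns float (5.9 - 20 = -14.1)

float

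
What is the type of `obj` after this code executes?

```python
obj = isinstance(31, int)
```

isinstance() returns bool

bool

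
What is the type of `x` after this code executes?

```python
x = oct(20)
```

oct() returns str representation

str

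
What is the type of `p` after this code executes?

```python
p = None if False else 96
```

Ternary: condition is False, else branch (96) taken → int

int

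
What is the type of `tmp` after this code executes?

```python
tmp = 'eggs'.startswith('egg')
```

str.startswith() returns bool

bool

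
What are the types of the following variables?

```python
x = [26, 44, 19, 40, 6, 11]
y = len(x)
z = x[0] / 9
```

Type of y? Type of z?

len() returns int; int / int returns float

int, float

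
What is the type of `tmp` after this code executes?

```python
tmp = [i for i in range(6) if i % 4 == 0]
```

A list comprehension [...] produces a list

list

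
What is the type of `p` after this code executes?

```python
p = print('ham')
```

print() returns None

NoneType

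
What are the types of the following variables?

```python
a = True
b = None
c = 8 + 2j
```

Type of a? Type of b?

a is bool; b is NoneType

bool, NoneType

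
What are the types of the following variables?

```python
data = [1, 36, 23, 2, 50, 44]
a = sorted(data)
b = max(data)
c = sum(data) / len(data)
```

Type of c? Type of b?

int / int returns float; max of ints returns int

float, int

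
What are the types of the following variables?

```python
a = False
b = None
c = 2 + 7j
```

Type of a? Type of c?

a is bool; c is complex

bool, complex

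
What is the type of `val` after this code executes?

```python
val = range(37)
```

range() returns a range object

range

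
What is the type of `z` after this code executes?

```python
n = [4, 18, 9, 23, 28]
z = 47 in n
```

'in' operator returns bool

bool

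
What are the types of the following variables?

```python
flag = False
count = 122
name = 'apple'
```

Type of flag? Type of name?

flag is bool; name is str

bool, str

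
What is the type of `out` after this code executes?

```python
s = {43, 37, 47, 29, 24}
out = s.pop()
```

Popping from a set of ints returns int

int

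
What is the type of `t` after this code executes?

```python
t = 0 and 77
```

'and' returns the first falsy value (0, which is int)

int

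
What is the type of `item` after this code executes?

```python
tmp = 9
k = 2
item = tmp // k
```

int // int returns int (9 // 2 = 4)

int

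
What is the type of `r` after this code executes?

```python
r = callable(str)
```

callable() returns bool

bool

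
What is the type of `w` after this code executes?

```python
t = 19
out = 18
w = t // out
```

int // int returns int (19 // 18 = 1)

int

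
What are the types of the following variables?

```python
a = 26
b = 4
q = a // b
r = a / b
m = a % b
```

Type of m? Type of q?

int % int returns int; int // int returns int

int, int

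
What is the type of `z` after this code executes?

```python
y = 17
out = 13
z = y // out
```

int // int returns int (17 // 13 = 1)

int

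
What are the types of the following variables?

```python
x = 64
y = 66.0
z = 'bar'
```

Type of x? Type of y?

x is int; y is float

int, float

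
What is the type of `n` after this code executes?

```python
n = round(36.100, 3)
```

round() with ndigits arg returns float

float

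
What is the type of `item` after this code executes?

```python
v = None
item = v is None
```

'is' comparison returns bool

bool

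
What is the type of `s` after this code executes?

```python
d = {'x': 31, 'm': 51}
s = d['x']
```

Accessing dict[str, int] with key 'x' returns int value 31

int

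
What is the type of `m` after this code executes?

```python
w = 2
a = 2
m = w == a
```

Equality comparison returns bool

bool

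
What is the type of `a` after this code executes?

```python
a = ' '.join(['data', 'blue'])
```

str.join() returns str

str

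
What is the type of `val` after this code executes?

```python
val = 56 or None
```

'or' returns first truthy value (56, int)

int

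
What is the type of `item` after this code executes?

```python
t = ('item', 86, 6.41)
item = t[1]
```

Index 1 of tuple is 86 which is int

int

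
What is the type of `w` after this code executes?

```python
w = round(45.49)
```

round() with no ndigits arg returns int

int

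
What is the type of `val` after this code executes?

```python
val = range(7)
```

range() returns a range object

range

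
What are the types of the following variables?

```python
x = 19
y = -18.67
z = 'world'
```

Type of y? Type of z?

y is float; z is str

float, str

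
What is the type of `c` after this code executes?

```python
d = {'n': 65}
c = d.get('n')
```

dict.get() returns the value (int) when key is found

int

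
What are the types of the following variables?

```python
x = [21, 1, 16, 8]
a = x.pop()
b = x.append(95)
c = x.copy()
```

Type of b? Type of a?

list.append() returns None; list.pop() returns the element (int)

NoneType, int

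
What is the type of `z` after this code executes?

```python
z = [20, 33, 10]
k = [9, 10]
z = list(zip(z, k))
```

list(zip(...)) returns a list of tuples

list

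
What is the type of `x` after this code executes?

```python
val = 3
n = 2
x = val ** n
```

int ** positive int returns int (3 ** 2 = 9)

int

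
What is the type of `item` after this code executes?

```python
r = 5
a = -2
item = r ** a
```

int ** negative int returns float

float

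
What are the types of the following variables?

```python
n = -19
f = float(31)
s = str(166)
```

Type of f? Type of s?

f is float; s is str

float, str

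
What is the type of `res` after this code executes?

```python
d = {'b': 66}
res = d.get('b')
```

dict.get() returns the value (int) when key is found

int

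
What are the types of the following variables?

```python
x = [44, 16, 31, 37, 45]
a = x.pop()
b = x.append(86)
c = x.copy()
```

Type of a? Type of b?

list.pop() returns the element (int); list.append() returns None

int, NoneType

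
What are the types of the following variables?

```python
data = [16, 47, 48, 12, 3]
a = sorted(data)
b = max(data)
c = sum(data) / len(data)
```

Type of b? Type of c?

max of ints returns int; int / int returns float

int, float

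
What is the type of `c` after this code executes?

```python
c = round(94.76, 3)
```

round() with ndigits arg returns float

float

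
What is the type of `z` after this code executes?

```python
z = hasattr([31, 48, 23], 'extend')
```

hasattr() returns bool

bool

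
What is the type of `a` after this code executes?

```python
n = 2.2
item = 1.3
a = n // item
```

float // float returns float (floor division preserves float type)

float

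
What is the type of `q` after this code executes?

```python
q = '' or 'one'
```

'or' returns first truthy value ('one', which is str)

str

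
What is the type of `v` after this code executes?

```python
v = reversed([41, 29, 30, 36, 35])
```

reversed() on a list returns a list_reverseiterator

list_reverseiterator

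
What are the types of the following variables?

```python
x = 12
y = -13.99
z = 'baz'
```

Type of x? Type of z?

x is int; z is str

int, str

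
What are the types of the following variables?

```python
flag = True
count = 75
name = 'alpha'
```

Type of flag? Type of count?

flag is bool; count is int

bool, int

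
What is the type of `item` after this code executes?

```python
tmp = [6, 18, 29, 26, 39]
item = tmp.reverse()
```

list.reverse() returns None

NoneType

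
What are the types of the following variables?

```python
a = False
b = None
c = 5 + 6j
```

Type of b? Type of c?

b is NoneType; c is complex

NoneType, complex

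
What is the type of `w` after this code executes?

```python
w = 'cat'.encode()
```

str.encode() returns bytes

bytes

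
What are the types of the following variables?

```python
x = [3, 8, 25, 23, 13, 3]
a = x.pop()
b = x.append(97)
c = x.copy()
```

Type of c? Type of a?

list.copy() returns list; list.pop() returns the element (int)

list, int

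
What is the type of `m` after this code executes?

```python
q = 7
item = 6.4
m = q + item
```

int + float returns float (7 + 6.4 = 13.4)

float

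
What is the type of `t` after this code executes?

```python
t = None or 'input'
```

'or' with None returns the other value ('input', str)

str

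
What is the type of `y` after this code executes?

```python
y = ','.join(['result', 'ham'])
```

str.join() returns str

str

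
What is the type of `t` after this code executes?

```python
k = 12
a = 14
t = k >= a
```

Comparison operators return bool

bool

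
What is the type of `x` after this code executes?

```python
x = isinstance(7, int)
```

isinstance() returns bool

bool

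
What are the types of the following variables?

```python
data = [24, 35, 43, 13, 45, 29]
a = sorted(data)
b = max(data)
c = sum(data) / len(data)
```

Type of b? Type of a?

max of ints returns int; sorted() returns list

int, list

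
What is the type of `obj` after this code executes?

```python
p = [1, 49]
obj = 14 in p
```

'in' operator returns bool

bool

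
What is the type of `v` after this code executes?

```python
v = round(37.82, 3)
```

round() with ndigits arg returns float

float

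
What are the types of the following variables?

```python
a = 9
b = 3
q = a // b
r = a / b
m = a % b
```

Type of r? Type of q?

int / int returns float; int // int returns int

float, int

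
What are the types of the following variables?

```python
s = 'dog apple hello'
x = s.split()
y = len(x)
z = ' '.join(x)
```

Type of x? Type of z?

str.split() returns list; str.join() returns str

list, str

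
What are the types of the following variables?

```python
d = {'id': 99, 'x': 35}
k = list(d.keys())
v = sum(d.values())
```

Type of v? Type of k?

sum of int values returns int; list(...) returns list

int, list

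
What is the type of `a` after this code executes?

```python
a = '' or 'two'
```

'or' returns first truthy value ('two', which is str)

str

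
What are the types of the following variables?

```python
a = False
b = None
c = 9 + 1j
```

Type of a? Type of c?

a is bool; c is complex

bool, complex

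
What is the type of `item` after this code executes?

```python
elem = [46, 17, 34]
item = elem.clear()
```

list.clear() returns None

NoneType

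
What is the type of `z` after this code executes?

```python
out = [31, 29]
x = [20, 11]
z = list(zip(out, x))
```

list(zip(...)) returns a list of tuples

list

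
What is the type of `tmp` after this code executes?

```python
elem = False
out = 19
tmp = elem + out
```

bool + int returns int (False is 0, so 0 + 19 = 19)

int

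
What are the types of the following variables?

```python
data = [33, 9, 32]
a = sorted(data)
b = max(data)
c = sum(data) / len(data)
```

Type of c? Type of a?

int / int returns float; sorted() returns list

float, list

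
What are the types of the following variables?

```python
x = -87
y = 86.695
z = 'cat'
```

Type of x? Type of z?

x is int; z is str

int, str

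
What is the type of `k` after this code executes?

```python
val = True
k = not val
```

'not' always returns bool

bool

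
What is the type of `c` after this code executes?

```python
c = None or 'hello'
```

'or' with None returns the other value ('hello', str)

str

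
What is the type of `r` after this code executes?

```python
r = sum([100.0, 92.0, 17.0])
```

sum() of floats returns float

float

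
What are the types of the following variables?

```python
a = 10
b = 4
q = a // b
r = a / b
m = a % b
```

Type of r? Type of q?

int / int returns float; int // int returns int

float, int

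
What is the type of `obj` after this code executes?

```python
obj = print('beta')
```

print() returns None

NoneType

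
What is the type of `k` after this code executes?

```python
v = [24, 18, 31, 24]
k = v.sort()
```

list.sort() returns None (sorts in place)

NoneType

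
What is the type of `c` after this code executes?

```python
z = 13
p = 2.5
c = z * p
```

int * float returns float (13 * 2.5 = 32.5)

float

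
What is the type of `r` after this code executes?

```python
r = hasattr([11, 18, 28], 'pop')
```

hasattr() returns bool

bool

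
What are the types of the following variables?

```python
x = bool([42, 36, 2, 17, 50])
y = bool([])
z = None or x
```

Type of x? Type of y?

bool() returns bool; bool() returns bool

bool, bool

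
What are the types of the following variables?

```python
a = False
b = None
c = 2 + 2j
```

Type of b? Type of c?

b is NoneType; c is complex

NoneType, complex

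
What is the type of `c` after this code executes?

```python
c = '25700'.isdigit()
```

str.isdigit() returns bool

bool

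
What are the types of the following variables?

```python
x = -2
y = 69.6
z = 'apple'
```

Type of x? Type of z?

x is int; z is str

int, str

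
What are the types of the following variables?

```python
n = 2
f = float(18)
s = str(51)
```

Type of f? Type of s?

f is float; s is str

float, str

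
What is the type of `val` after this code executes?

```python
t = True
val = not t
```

'not' always returns bool

bool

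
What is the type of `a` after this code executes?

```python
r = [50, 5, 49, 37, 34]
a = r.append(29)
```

list.append() returns None (mutates in place)

NoneType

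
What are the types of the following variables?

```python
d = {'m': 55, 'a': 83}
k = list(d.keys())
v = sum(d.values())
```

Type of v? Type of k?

sum of int values returns int; list(...) returns list

int, list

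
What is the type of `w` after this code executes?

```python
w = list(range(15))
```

list(range(...)) returns list

list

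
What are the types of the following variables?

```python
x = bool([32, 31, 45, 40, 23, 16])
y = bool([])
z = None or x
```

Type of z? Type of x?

None or <bool> returns the bool; bool() returns bool

bool, bool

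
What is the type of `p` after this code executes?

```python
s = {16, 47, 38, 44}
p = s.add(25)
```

set.add() returns None (mutates in place)

NoneType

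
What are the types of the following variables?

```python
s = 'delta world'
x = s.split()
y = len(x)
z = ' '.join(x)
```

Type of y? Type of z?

len() returns int; str.join() returns str

int, str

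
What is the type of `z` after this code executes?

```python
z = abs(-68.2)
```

abs() of float returns float

float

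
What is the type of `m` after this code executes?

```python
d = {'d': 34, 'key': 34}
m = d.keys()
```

.keys() returns a dict_keys view object

dict_keys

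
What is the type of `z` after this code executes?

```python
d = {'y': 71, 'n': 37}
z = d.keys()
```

.keys() returns a dict_keys view object

dict_keys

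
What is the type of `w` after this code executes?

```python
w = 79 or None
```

'or' returns first truthy value (79, int)

int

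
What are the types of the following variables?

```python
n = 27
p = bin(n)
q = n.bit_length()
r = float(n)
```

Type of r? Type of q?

float() returns float; int.bit_length() returns int

float, int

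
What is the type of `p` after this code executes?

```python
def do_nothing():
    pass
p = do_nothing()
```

A function with no return statement returns None

NoneType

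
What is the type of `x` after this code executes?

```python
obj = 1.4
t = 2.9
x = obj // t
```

float // float returns float (floor division preserves float type)

float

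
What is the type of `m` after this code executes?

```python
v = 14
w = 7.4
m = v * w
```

int * float returns float (14 * 7.4 = 103.6)

float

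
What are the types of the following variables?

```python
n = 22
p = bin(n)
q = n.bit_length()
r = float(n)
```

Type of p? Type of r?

bin() returns str; float() returns float

str, float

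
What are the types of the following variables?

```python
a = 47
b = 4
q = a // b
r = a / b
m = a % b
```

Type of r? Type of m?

int / int returns float; int % int returns int

float, int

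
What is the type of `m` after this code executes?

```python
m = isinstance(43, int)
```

isinstance() returns bool

bool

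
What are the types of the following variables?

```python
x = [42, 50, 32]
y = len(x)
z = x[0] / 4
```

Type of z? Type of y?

int / int returns float; len() returns int

float, int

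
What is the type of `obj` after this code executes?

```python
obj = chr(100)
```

chr() returns str (single character)

str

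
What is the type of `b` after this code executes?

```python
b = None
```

None has type NoneType

NoneType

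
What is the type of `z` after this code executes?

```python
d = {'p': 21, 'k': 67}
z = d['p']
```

Accessing dict[str, int] with key 'p' returns int value 21

int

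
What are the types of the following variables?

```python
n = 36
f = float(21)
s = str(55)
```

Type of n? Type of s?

n is int; s is str

int, str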